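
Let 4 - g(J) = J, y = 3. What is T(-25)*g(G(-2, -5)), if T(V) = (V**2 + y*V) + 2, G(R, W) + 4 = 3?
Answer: 2760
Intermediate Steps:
G(R, W) = -1 (G(R, W) = -4 + 3 = -1)
g(J) = 4 - J
T(V) = 2 + V**2 + 3*V (T(V) = (V**2 + 3*V) + 2 = 2 + V**2 + 3*V)
T(-25)*g(G(-2, -5)) = (2 + (-25)**2 + 3*(-25))*(4 - 1*(-1)) = (2 + 625 - 75)*(4 + 1) = 552*5 = 2760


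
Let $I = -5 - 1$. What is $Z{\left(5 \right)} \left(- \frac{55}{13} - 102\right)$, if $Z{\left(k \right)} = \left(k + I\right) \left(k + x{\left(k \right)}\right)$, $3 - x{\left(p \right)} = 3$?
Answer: $\frac{6905}{13} \approx 531.15$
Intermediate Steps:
$x{\left(p \right)} = 0$ ($x{\left(p \right)} = 3 - 3 = 0$)
$I = -6$
$Z{\left(k \right)} = k \left(-6 + k\right)$ ($Z{\left(k \right)} = \left(k - 6\right) \left(k + 0\right) = \left(-6 + k\right) k = k \left(-6 + k\right)$)
$Z{\left(5 \right)} \left(- \frac{55}{13} - 102\right) = 5 \left(-6 + 5\right) \left(- \frac{55}{13} - 102\right) = 5 \left(-1\right) \left(\left(-55\right) \frac{1}{13} - 102\right) = - 5 \left(- \frac{55}{13} - 102\right) = \left(-5\right) \left(- \frac{1381}{13}\right) = \frac{6905}{13}$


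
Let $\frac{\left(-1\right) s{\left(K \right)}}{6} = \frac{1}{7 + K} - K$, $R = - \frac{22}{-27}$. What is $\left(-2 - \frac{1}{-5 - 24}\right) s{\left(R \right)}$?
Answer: $- \frac{148694}{18357} \approx -8.1001$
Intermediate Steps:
$R = \frac{22}{27}$ ($R = \left(-22\right) \left(- \frac{1}{27}\right) = \frac{22}{27} \approx 0.81481$)
$s{\left(K \right)} = - \frac{6}{7 + K} + 6 K$ ($s{\left(K \right)} = - 6 \left(\frac{1}{7 + K} - K\right) = - \frac{6}{7 + K} + 6 K$)
$\left(-2 - \frac{1}{-5 - 24}\right) s{\left(R \right)} = \left(-2 - \frac{1}{-5 - 24}\right) \frac{6 \left(-1 + \left(\frac{22}{27}\right)^{2} + 7 \cdot \frac{22}{27}\right)}{7 + \frac{22}{27}} = \left(-2 - \frac{1}{-29}\right) \frac{6 \left(-1 + \frac{484}{729} + \frac{154}{27}\right)}{\frac{211}{27}} = \left(-2 - - \frac{1}{29}\right) 6 \cdot \frac{27}{211} \cdot \frac{3913}{729} = \left(-2 + \frac{1}{29}\right) \frac{7826}{1899} = \left(- \frac{57}{29}\right) \frac{7826}{1899} = - \frac{148694}{18357}$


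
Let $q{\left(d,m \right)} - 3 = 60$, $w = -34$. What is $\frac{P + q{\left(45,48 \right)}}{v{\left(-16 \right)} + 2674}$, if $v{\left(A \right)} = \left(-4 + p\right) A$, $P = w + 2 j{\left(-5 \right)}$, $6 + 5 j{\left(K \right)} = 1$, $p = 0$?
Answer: $\frac{27}{2738} \approx 0.0098612$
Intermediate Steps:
$j{\left(K \right)} = -1$ ($j{\left(K \right)} = - \frac{6}{5} + \frac{1}{5} \cdot 1 = - \frac{6}{5} + \frac{1}{5} = -1$)
$q{\left(d,m \right)} = 63$ ($q{\left(d,m \right)} = 3 + 60 = 63$)
$P = -36$ ($P = -34 + 2 \left(-1\right) = -34 - 2 = -36$)
$v{\left(A \right)} = - 4 A$ ($v{\left(A \right)} = \left(-4 + 0\right) A = - 4 A$)
$\frac{P + q{\left(45,48 \right)}}{v{\left(-16 \right)} + 2674} = \frac{-36 + 63}{\left(-4\right) \left(-16\right) + 2674} = \frac{27}{64 + 2674} = \frac{27}{2738}$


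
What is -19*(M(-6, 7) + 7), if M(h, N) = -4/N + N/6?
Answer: -6061/42 ≈ -144.31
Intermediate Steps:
M(h, N) = -4/N + N/6 (M(h, N) = -4/N + N*(⅙) = -4/N + N/6)
-19*(M(-6, 7) + 7) = -19*((-4/7 + (⅙)*7) + 7) = -19*((-4*⅐ + 7/6) + 7) = -19*((-4/7 + 7/6) + 7) = -19*(25/42 + 7) = -19*319/42 = -6061/42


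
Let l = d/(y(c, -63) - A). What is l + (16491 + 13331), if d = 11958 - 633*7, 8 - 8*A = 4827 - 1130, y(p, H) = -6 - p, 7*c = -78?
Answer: 779103754/26111 ≈ 29838.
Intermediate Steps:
c = -78/7 (c = (⅐)*(-78) = -78/7 ≈ -11.143)
A = -3689/8 (A = 1 - (4827 - 1130)/8 = 1 - ⅛*3697 = 1 - 3697/8 = -3689/8 ≈ -461.13)
d = 7527 (d = 11958 - 4431 = 7527)
l = 421512/26111 (l = 7527/((-6 - 1*(-78/7)) - 1*(-3689/8)) = 7527/((-6 + 78/7) + 3689/8) = 7527/(36/7 + 3689/8) = 7527/(26111/56) = 7527*(56/26111) = 421512/26111 ≈ 16.143)
l + (16491 + 13331) = 421512/26111 + (16491 + 13331) = 421512/26111 + 29822 = 779103754/26111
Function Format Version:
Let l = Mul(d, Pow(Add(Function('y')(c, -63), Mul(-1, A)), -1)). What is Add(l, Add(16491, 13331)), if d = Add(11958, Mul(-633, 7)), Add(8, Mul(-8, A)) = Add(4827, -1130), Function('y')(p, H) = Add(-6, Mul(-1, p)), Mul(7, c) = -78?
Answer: Rational(779103754, 26111) ≈ 29838.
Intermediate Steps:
c = Rational(-78, 7) (c = Mul(Rational(1, 7), -78) = Rational(-78, 7) ≈ -11.143)
A = Rational(-3689, 8) (A = Add(1, Mul(Rational(-1, 8), Add(4827, -1130))) = Add(1, Mul(Rational(-1, 8), 3697)) = Add(1, Rational(-3697, 8)) = Rational(-3689, 8) ≈ -461.13)
d = 7527 (d = Add(11958, -4431) = 7527)
l = Rational(421512, 26111) (l = Mul(7527, Pow(Add(Add(-6, Mul(-1, Rational(-78, 7))), Mul(-1, Rational(-3689, 8))), -1)) = Mul(7527, Pow(Add(Add(-6, Rational(78, 7)), Rational(3689, 8)), -1)) = Mul(7527, Pow(Add(Rational(36, 7), Rational(3689, 8)), -1)) = Mul(7527, Pow(Rational(26111, 56), -1)) = Mul(7527, Rational(56, 26111)) = Rational(421512, 26111) ≈ 16.143)
Add(l, Add(16491, 13331)) = Add(Rational(421512, 26111), Add(16491, 13331)) = Add(Rational(421512, 26111), 29822) = Rational(779103754, 26111)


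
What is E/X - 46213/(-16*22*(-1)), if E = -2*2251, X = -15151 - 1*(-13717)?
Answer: -32342369/252384 ≈ -128.15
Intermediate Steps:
X = -1434 (X = -15151 + 13717 = -1434)
E = -4502
E/X - 46213/(-16*22*(-1)) = -4502/(-1434) - 46213/(-16*22*(-1)) = -4502*(-1/1434) - 46213/((-352*(-1))) = 2251/717 - 46213/352 = -32342369/252384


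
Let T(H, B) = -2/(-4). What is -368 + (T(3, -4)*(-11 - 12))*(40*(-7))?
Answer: 2852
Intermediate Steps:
T(H, B) = ½ (T(H, B) = -2*(-¼) = ½)
-368 + (T(3, -4)*(-11 - 12))*(40*(-7)) = -368 + ((-11 - 12)/2)*(40*(-7)) = -368 + ((½)*(-23))*(-280) = -368 - 23/2*(-280) = -368 + 3220 = 2852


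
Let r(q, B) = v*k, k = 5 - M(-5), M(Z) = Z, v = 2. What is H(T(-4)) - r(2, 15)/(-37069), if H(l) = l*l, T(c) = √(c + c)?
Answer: -296532/37069 ≈ -7.9995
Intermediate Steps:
T(c) = √2*√c (T(c) = √(2*c) = √2*√c)
k = 10 (k = 5 - 1*(-5) = 5 + 5 = 10)
r(q, B) = 20 (r(q, B) = 2*10 = 20)
H(l) = l²
H(T(-4)) - r(2, 15)/(-37069) = (√2*√(-4))² - 20/(-37069) = (√2*(2*I))² - 20*(-1)/37069 = (2*I*√2)² - 1*(-20/37069) = -8 + 20/37069 = -296532/37069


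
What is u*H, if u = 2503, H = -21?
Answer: -52563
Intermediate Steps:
u*H = 2503*(-21) = -52563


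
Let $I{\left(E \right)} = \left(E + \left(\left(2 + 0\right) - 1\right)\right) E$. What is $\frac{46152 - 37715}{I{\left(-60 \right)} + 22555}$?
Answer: $\frac{8437}{26095} \approx 0.32332$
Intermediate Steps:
$I{\left(E \right)} = E \left(1 + E\right)$ ($I{\left(E \right)} = \left(E + \left(2 - 1\right)\right) E = \left(E + 1\right) E = \left(1 + E\right) E = E \left(1 + E\right)$)
$\frac{46152 - 37715}{I{\left(-60 \right)} + 22555} = \frac{46152 - 37715}{- 60 \left(1 - 60\right) + 22555} = \frac{8437}{\left(-60\right) \left(-59\right) + 22555} = \frac{8437}{3540 + 22555} = \frac{8437}{26095}$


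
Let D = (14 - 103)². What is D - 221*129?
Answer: -20588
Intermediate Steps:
D = 7921 (D = (-89)² = 7921)
D - 221*129 = 7921 - 221*129 = 7921 - 28509 = -20588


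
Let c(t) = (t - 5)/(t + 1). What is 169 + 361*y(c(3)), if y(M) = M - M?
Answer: 169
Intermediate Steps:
c(t) = (-5 + t)/(1 + t)
y(M) = 0
169 + 361*y(c(3)) = 169 + 361*0 = 169 + 0 = 169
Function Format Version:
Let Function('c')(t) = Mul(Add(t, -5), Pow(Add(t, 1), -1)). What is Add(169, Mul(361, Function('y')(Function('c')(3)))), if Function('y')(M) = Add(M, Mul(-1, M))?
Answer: 169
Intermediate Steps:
Function('c')(t) = Mul(Pow(Add(1, t), -1), Add(-5, t)) (Function('c')(t) = Mul(Add(-5, t), Pow(Add(1, t), -1)) = Mul(Pow(Add(1, t), -1), Add(-5, t)))
Function('y')(M) = 0
Add(169, Mul(361, Function('y')(Function('c')(3)))) = Add(169, Mul(361, 0)) = Add(169, 0) = 169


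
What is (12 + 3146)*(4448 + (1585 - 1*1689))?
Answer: 13718352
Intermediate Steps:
(12 + 3146)*(4448 + (1585 - 1*1689)) = 3158*(4448 + (1585 - 1689)) = 3158*(4448 - 104) = 3158*4344 = 13718352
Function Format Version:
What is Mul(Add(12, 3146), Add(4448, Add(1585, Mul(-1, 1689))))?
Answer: 13718352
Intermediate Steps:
Mul(Add(12, 3146), Add(4448, Add(1585, Mul(-1, 1689)))) = Mul(3158, Add(4448, Add(1585, -1689))) = Mul(3158, Add(4448, -104)) = Mul(3158, 4344) = 13718352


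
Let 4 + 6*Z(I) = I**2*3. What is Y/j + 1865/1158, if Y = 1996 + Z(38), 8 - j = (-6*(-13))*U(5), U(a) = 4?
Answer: -26872/3667 ≈ -7.3281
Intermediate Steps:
Z(I) = -2/3 + I**2/2 (Z(I) = -2/3 + (I**2*3)/6 = -2/3 + (3*I**2)/6 = -2/3 + I**2/2)
j = -304 (j = 8 - (-6*(-13))*4 = 8 - 78*4 = 8 - 1*312 = 8 - 312 = -304)
Y = 8152/3 (Y = 1996 + (-2/3 + (1/2)*38**2) = 1996 + (-2/3 + (1/2)*1444) = 1996 + (-2/3 + 722) = 1996 + 2164/3 = 8152/3 ≈ 2717.3)
Y/j + 1865/1158 = (8152/3)/(-304) + 1865/1158 = (8152/3)*(-1/304) + 1865*(1/1158) = -1019/114 + 1865/1158 = -26872/3667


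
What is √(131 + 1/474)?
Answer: √29433030/474 ≈ 11.446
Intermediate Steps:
√(131 + 1/474) = √(62095/474) = √29433030/474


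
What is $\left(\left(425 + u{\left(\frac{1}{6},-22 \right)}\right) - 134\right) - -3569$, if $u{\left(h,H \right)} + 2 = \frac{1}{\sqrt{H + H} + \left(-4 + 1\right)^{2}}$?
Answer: $\frac{482259}{125} - \frac{2 i \sqrt{11}}{125} \approx 3858.1 - 0.053066 i$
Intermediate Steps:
$u{\left(h,H \right)} = -2 + \frac{1}{9 + \sqrt{2} \sqrt{H}}$ ($u{\left(h,H \right)} = -2 + \frac{1}{\sqrt{H + H} + \left(-4 + 1\right)^{2}} = -2 + \frac{1}{\sqrt{2 H} + \left(-3\right)^{2}} = -2 + \frac{1}{\sqrt{2} \sqrt{H} + 9} = -2 + \frac{1}{9 + \sqrt{2} \sqrt{H}}$)
$\left(\left(425 + u{\left(\frac{1}{6},-22 \right)}\right) - 134\right) - -3569 = \left(\left(425 + \frac{-17 - 2 \sqrt{2} \sqrt{-22}}{9 + \sqrt{2} \sqrt{-22}}\right) - 134\right) - -3569 = \left(\left(425 + \frac{-17 - 2 \sqrt{2} i \sqrt{22}}{9 + \sqrt{2} i \sqrt{22}}\right) - 134\right) + 3569 = \left(\left(425 + \frac{-17 - 4 i \sqrt{11}}{9 + 2 i \sqrt{11}}\right) - 134\right) + 3569 = \left(291 + \frac{-17 - 4 i \sqrt{11}}{9 + 2 i \sqrt{11}}\right) + 3569 = 3860 + \frac{-17 - 4 i \sqrt{11}}{9 + 2 i \sqrt{11}}$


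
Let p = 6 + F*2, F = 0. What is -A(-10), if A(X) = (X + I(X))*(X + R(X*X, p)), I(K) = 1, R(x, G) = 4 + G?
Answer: 0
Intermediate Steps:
p = 6 (p = 6 + 0*2 = 6 + 0 = 6)
A(X) = (1 + X)*(10 + X) (A(X) = (X + 1)*(X + (4 + 6)) = (1 + X)*(X + 10) = (1 + X)*(10 + X))
-A(-10) = -(10 + (-10)² + 11*(-10)) = -(10 + 100 - 110) = -1*0 = 0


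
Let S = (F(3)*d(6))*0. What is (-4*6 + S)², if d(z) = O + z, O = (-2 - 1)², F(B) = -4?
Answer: 576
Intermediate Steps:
O = 9 (O = (-3)² = 9)
d(z) = 9 + z
S = 0 (S = -4*(9 + 6)*0 = -4*15*0 = -60*0 = 0)
(-4*6 + S)² = (-4*6 + 0)² = (-24 + 0)² = (-24)² = 576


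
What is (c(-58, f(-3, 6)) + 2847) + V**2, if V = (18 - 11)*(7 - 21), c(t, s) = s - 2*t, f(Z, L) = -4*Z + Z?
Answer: 12576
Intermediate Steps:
f(Z, L) = -3*Z
V = -98 (V = 7*(-14) = -98)
(c(-58, f(-3, 6)) + 2847) + V**2 = ((-3*(-3) - 2*(-58)) + 2847) + (-98)**2 = ((9 + 116) + 2847) + 9604 = (125 + 2847) + 9604 = 2972 + 9604 = 12576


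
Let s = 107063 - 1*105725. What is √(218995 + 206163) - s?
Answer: -1338 + √425158 ≈ -685.96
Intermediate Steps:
s = 1338 (s = 107063 - 105725 = 1338)
√(218995 + 206163) - s = √(218995 + 206163) - 1*1338 = √425158 - 1338 = -1338 + √425158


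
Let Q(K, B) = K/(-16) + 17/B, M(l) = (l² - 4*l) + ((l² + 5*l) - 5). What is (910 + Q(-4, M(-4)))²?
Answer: 7024283721/8464 ≈ 8.2990e+5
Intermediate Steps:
M(l) = -5 + l + 2*l² (M(l) = (l² - 4*l) + (-5 + l² + 5*l) = -5 + l + 2*l²)
Q(K, B) = 17/B - K/16 (Q(K, B) = K*(-1/16) + 17/B = -K/16 + 17/B = 17/B - K/16)
(910 + Q(-4, M(-4)))² = (910 + (17/(-5 - 4 + 2*(-4)²) - 1/16*(-4)))² = (910 + (17/(-5 - 4 + 2*16) + ¼))² = (910 + (17/(-5 - 4 + 32) + ¼))² = (910 + (17/23 + ¼))² = (910 + 91/92)² = (83811/92)² = 7024283721/8464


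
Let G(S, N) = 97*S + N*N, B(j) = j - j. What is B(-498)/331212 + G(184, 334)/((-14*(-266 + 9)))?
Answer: 64702/1799 ≈ 35.966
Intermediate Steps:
B(j) = 0
G(S, N) = N**2 + 97*S (G(S, N) = 97*S + N**2 = N**2 + 97*S)
B(-498)/331212 + G(184, 334)/((-14*(-266 + 9))) = 0/331212 + (334**2 + 97*184)/((-14*(-266 + 9))) = 0*(1/331212) + (111556 + 17848)/((-14*(-257))) = 0 + 129404/3598 = 0 + 129404*(1/3598) = 0 + 64702/1799 = 64702/1799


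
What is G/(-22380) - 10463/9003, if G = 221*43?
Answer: -35524161/22387460 ≈ -1.5868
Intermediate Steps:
G = 9503
G/(-22380) - 10463/9003 = 9503/(-22380) - 10463/9003 = 9503*(-1/22380) - 10463*1/9003 = -9503/22380 - 10463/9003 = -35524161/22387460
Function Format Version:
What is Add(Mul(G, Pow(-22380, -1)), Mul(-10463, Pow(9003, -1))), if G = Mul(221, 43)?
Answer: Rational(-35524161, 22387460) ≈ -1.5868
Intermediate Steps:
G = 9503
Add(Mul(G, Pow(-22380, -1)), Mul(-10463, Pow(9003, -1))) = Add(Mul(9503, Pow(-22380, -1)), Mul(-10463, Pow(9003, -1))) = Add(Mul(9503, Rational(-1, 22380)), Mul(-10463, Rational(1, 9003))) = Add(Rational(-9503, 22380), Rational(-10463, 9003)) = Rational(-35524161, 22387460)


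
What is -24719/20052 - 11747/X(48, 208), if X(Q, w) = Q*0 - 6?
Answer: 39233755/20052 ≈ 1956.6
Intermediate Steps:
X(Q, w) = -6 (X(Q, w) = 0 - 6 = -6)
-24719/20052 - 11747/X(48, 208) = -24719/20052 - 11747/(-6) = -24719*1/20052 - 11747*(-⅙) = -24719/20052 + 11747/6 = 39233755/20052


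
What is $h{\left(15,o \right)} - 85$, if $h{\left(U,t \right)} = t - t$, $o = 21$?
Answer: $-85$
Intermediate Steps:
$h{\left(U,t \right)} = 0$
$h{\left(15,o \right)} - 85 = 0 - 85 = -85$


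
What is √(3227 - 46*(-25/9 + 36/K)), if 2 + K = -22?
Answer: √30814/3 ≈ 58.513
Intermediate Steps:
K = -24 (K = -2 - 22 = -24)
√(3227 - 46*(-25/9 + 36/K)) = √(3227 - 46*(-25/9 + 36/(-24))) = √(3227 - 46*(-25*⅑ + 36*(-1/24))) = √(3227 - 46*(-25/9 - 3/2)) = √(3227 - 46*(-77/18)) = √(3227 + 1771/9) = √(30814/9) = √30814/3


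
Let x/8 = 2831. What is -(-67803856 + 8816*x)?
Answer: -131860912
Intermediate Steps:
x = 22648 (x = 8*2831 = 22648)
-(-67803856 + 8816*x) = -8816/(1/(-7691 + 22648)) = -8816/(1/14957) = -8816/1/14957 = -8816*14957 = -131860912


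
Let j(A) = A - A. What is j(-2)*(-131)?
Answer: 0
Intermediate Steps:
j(A) = 0
j(-2)*(-131) = 0*(-131) = 0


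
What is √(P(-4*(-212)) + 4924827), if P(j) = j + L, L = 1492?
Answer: 3*√547463 ≈ 2219.7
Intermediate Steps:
P(j) = 1492 + j (P(j) = j + 1492 = 1492 + j)
√(P(-4*(-212)) + 4924827) = √((1492 - 4*(-212)) + 4924827) = √((1492 + 848) + 4924827) = √(2340 + 4924827) = √4927167 = 3*√547463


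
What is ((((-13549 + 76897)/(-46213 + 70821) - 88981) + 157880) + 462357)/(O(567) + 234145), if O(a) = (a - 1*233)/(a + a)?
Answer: 1853127658683/816741870064 ≈ 2.2689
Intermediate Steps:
O(a) = (-233 + a)/(2*a) (O(a) = (a - 233)/((2*a)) = (-233 + a)*(1/(2*a)) = (-233 + a)/(2*a))
((((-13549 + 76897)/(-46213 + 70821) - 88981) + 157880) + 462357)/(O(567) + 234145) = ((((-13549 + 76897)/(-46213 + 70821) - 88981) + 157880) + 462357)/((1/2)*(-233 + 567)/567 + 234145) = (((63348/24608 - 88981) + 157880) + 462357)/((1/2)*(1/567)*334 + 234145) = (((63348*(1/24608) - 88981) + 157880) + 462357)/(167/567 + 234145) = (((15837/6152 - 88981) + 157880) + 462357)/(132760382/567) = ((-547395275/6152 + 157880) + 462357)*(567/132760382) = (423882485/6152 + 462357)*(567/132760382) = (3268302749/6152)*(567/132760382) = 1853127658683/816741870064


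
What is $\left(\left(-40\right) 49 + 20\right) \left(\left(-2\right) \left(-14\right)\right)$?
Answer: $-54320$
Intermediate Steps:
$\left(\left(-40\right) 49 + 20\right) \left(\left(-2\right) \left(-14\right)\right) = \left(-1960 + 20\right) 28 = \left(-1940\right) 28 = -54320$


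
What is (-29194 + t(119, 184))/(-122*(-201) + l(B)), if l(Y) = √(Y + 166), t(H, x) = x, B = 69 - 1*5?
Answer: -355691610/300664127 + 14505*√230/300664127 ≈ -1.1823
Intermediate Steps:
B = 64 (B = 69 - 5 = 64)
l(Y) = √(166 + Y)
(-29194 + t(119, 184))/(-122*(-201) + l(B)) = (-29194 + 184)/(-122*(-201) + √(166 + 64)) = -29010/(24522 + √230)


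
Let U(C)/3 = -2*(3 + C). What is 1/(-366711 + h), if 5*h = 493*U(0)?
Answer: -5/1842429 ≈ -2.7138e-6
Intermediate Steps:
U(C) = -18 - 6*C (U(C) = 3*(-2*(3 + C)) = 3*(-6 - 2*C) = -18 - 6*C)
h = -8874/5 (h = (493*(-18 - 6*0))/5 = (493*(-18 + 0))/5 = (493*(-18))/5 = (⅕)*(-8874) = -8874/5 ≈ -1774.8)
1/(-366711 + h) = 1/(-366711 - 8874/5) = 1/(-1842429/5) = -5/1842429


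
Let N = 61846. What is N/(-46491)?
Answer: -61846/46491 ≈ -1.3303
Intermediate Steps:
N/(-46491) = 61846/(-46491) = 61846*(-1/46491) = -61846/46491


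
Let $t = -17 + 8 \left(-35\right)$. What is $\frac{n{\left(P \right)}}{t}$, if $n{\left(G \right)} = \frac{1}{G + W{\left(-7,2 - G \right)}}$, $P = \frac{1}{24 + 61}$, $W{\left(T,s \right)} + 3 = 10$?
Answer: $- \frac{85}{177012} \approx -0.00048019$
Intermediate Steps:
$W{\left(T,s \right)} = 7$ ($W{\left(T,s \right)} = -3 + 10 = 7$)
$P = \frac{1}{85} \approx 0.011765$
$n{\left(G \right)} = \frac{1}{7 + G}$ ($n{\left(G \right)} = \frac{1}{G + 7} = \frac{1}{7 + G}$)
$t = -297$ ($t = -17 - 280 = -297$)
$\frac{n{\left(P \right)}}{t} = \frac{1}{\left(7 + \frac{1}{85}\right) \left(-297\right)} = \frac{1}{\frac{596}{85}} \left(- \frac{1}{297}\right) = \frac{85}{596} \left(- \frac{1}{297}\right) = - \frac{85}{177012}$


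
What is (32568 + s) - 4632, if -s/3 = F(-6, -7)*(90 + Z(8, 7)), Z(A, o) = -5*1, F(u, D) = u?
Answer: 29466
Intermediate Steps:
Z(A, o) = -5
s = 1530 (s = -(-18)*(90 - 5) = -(-18)*85 = -3*(-510) = 1530)
(32568 + s) - 4632 = (32568 + 1530) - 4632 = 34098 - 4632 = 29466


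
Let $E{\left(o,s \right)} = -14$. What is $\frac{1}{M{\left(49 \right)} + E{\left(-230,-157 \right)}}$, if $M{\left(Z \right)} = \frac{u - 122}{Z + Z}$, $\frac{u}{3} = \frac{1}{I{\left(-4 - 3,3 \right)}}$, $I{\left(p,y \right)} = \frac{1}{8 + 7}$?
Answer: $- \frac{14}{207} \approx -0.067633$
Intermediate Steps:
$I{\left(p,y \right)} = \frac{1}{15}$
$u = 45$ ($u = 3 \frac{1}{\frac{1}{15}} = 3 \cdot 15 = 45$)
$M{\left(Z \right)} = - \frac{77}{2 Z}$ ($M{\left(Z \right)} = \frac{45 - 122}{Z + Z} = - \frac{77}{2 Z}$)
$\frac{1}{M{\left(49 \right)} + E{\left(-230,-157 \right)}} = \frac{1}{- \frac{77}{2 \cdot 49} - 14} = \frac{1}{\left(- \frac{77}{2}\right) \frac{1}{49} - 14} = \frac{1}{- \frac{11}{14} - 14} = \frac{1}{- \frac{207}{14}} = - \frac{14}{207}$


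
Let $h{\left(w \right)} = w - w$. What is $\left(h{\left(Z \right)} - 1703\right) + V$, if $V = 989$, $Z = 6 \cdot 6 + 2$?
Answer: $-714$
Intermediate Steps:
$Z = 38$ ($Z = 36 + 2 = 38$)
$h{\left(w \right)} = 0$
$\left(h{\left(Z \right)} - 1703\right) + V = \left(0 - 1703\right) + 989 = -1703 + 989 = -714$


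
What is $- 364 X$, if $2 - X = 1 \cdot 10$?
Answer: $2912$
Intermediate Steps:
$X = -8$ ($X = 2 - 1 \cdot 10 = 2 - 10 = -8$)
$- 364 X = \left(-364\right) \left(-8\right) = 2912$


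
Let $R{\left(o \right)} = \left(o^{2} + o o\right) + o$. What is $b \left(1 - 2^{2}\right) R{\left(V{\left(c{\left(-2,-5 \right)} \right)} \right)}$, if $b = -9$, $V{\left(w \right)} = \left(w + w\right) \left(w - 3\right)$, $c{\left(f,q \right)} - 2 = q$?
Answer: $70956$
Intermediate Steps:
$c{\left(f,q \right)} = 2 + q$
$V{\left(w \right)} = 2 w \left(-3 + w\right)$
$R{\left(o \right)} = o + 2 o^{2}$ ($R{\left(o \right)} = \left(o^{2} + o^{2}\right) + o = 2 o^{2} + o = o + 2 o^{2}$)
$b \left(1 - 2^{2}\right) R{\left(V{\left(c{\left(-2,-5 \right)} \right)} \right)} = - 9 \left(1 - 2^{2}\right) 2 \left(2 - 5\right) \left(-3 + \left(2 - 5\right)\right) \left(1 + 2 \cdot 2 \left(2 - 5\right) \left(-3 + \left(2 - 5\right)\right)\right) = - 9 \left(1 - 4\right) 2 \left(-3\right) \left(-3 - 3\right) \left(1 + 2 \cdot 2 \left(-3\right) \left(-3 - 3\right)\right) = - 9 \left(1 - 4\right) 2 \left(-3\right) \left(-6\right) \left(1 + 2 \cdot 2 \left(-3\right) \left(-6\right)\right) = \left(-9\right) \left(-3\right) 36 \left(1 + 2 \cdot 36\right) = 27 \cdot 36 \left(1 + 72\right) = 27 \cdot 36 \cdot 73 = 27 \cdot 2628 = 70956$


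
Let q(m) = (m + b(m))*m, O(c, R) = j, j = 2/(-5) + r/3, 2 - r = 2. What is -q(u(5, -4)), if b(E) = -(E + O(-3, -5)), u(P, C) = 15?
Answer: -6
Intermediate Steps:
r = 0 (r = 2 - 1*2 = 2 - 2 = 0)
j = -2/5 (j = 2/(-5) + 0/3 = 2*(-1/5) + 0*(1/3) = -2/5 + 0 = -2/5 ≈ -0.40000)
O(c, R) = -2/5
b(E) = 2/5 - E (b(E) = -(E - 2/5) = -(-2/5 + E) = 2/5 - E)
q(m) = 2*m/5 (q(m) = (m + (2/5 - m))*m = 2*m/5)
-q(u(5, -4)) = -2*15/5 = -1*6 = -6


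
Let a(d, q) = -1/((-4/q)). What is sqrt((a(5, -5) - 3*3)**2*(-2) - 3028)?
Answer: I*sqrt(51810)/4 ≈ 56.905*I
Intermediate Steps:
a(d, q) = q/4 (a(d, q) = -(-1)*q/4 = q/4)
sqrt((a(5, -5) - 3*3)**2*(-2) - 3028) = sqrt(((1/4)*(-5) - 3*3)**2*(-2) - 3028) = sqrt((-5/4 - 9)**2*(-2) - 3028) = sqrt((-41/4)**2*(-2) - 3028) = sqrt((1681/16)*(-2) - 3028) = sqrt(-1681/8 - 3028) = sqrt(-25905/8) = I*sqrt(51810)/4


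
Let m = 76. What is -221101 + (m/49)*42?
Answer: -1547251/7 ≈ -2.2104e+5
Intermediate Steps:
-221101 + (m/49)*42 = -221101 + (76/49)*42 = -221101 + 456/7 = -1547251/7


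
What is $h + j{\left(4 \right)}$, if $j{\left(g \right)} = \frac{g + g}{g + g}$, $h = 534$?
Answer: $535$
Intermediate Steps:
$j{\left(g \right)} = 1$ ($j{\left(g \right)} = \frac{2 g}{2 g} = 2 g \frac{1}{2 g} = 1$)
$h + j{\left(4 \right)} = 534 + 1 = 535$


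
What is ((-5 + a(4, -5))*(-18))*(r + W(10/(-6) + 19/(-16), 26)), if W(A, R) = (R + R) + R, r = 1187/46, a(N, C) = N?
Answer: 42975/23 ≈ 1868.5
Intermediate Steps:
r = 1187/46 (r = 1187*(1/46) = 1187/46 ≈ 25.804)
W(A, R) = 3*R (W(A, R) = 2*R + R = 3*R)
((-5 + a(4, -5))*(-18))*(r + W(10/(-6) + 19/(-16), 26)) = ((-5 + 4)*(-18))*(1187/46 + 3*26) = (-1*(-18))*(1187/46 + 78) = 18*(4775/46) = 42975/23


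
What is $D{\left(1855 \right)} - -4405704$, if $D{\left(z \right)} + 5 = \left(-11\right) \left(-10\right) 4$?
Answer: $4406139$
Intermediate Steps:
$D{\left(z \right)} = 435$ ($D{\left(z \right)} = -5 + \left(-11\right) \left(-10\right) 4 = -5 + 110 \cdot 4 = -5 + 440 = 435$)
$D{\left(1855 \right)} - -4405704 = 435 - -4405704 = 435 + 4405704 = 4406139$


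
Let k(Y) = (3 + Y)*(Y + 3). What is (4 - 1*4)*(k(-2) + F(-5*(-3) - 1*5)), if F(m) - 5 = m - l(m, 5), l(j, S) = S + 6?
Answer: 0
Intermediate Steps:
l(j, S) = 6 + S
k(Y) = (3 + Y)**2 (k(Y) = (3 + Y)*(3 + Y) = (3 + Y)**2)
F(m) = -6 + m (F(m) = 5 + (m - (6 + 5)) = 5 + (m - 1*11) = 5 + (m - 11) = 5 + (-11 + m) = -6 + m)
(4 - 1*4)*(k(-2) + F(-5*(-3) - 1*5)) = (4 - 1*4)*((3 - 2)**2 + (-6 + (-5*(-3) - 1*5))) = (4 - 4)*(1**2 + (-6 + (15 - 5))) = 0*(1 + (-6 + 10)) = 0*(1 + 4) = 0*5 = 0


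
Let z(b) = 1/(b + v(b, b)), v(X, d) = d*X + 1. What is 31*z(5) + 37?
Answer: 38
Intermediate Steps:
v(X, d) = 1 + X*d (v(X, d) = X*d + 1 = 1 + X*d)
z(b) = 1/(1 + b + b²) (z(b) = 1/(b + (1 + b*b)) = 1/(b + (1 + b²)) = 1/(1 + b + b²))
31*z(5) + 37 = 31/(1 + 5 + 5²) + 37 = 31/(1 + 5 + 25) + 37 = 31/31 + 37 = 31*(1/31) + 37 = 1 + 37 = 38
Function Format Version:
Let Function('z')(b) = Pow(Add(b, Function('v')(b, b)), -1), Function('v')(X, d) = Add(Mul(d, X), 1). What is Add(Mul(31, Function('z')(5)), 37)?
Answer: 38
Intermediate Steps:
Function('v')(X, d) = Add(1, Mul(X, d)) (Function('v')(X, d) = Add(Mul(X, d), 1) = Add(1, Mul(X, d)))
Function('z')(b) = Pow(Add(1, b, Pow(b, 2)), -1) (Function('z')(b) = Pow(Add(b, Add(1, Mul(b, b))), -1) = Pow(Add(b, Add(1, Pow(b, 2))), -1) = Pow(Add(1, b, Pow(b, 2)), -1))
Add(Mul(31, Function('z')(5)), 37) = Add(Mul(31, Pow(Add(1, 5, Pow(5, 2)), -1)), 37) = Add(Mul(31, Pow(Add(1, 5, 25), -1)), 37) = Add(Mul(31, Pow(31, -1)), 37) = Add(Mul(31, Rational(1, 31)), 37) = Add(1, 37) = 38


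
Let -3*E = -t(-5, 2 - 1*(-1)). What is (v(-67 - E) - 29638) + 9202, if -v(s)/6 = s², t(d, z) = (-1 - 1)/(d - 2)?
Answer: -6974654/147 ≈ -47447.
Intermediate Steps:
t(d, z) = -2/(-2 + d)
E = 2/21 (E = -(-1)*(-2/(-2 - 5))/3 = -(-1)*(-2/(-7))/3 = -(-1)*(-2*(-⅐))/3 = -(-1)*2/(3*7) = -⅓*(-2/7) = 2/21 ≈ 0.095238)
v(s) = -6*s²
(v(-67 - E) - 29638) + 9202 = (-6*(-67 - 1*2/21)² - 29638) + 9202 = (-6*(-67 - 2/21)² - 29638) + 9202 = (-6*(-1409/21)² - 29638) + 9202 = (-6*1985281/441 - 29638) + 9202 = (-3970562/147 - 29638) + 9202 = -8327348/147 + 9202 = -6974654/147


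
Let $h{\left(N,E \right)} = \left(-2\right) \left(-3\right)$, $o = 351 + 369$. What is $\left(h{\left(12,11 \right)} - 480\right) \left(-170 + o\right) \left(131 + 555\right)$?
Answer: $-178840200$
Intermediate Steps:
$o = 720$
$h{\left(N,E \right)} = 6$
$\left(h{\left(12,11 \right)} - 480\right) \left(-170 + o\right) \left(131 + 555\right) = \left(6 - 480\right) \left(-170 + 720\right) \left(131 + 555\right) = - 474 \cdot 550 \cdot 686 = \left(-474\right) 377300 = -178840200$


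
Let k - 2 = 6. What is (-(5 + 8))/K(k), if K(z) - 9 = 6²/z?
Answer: -26/27 ≈ -0.96296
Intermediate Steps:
k = 8 (k = 2 + 6 = 8)
K(z) = 9 + 36/z (K(z) = 9 + 6²/z = 9 + 36/z)
(-(5 + 8))/K(k) = (-(5 + 8))/(9 + 36/8) = (-1*13)/(9 + 36*(⅛)) = -13/(9 + 9/2) = -13/27/2 = -13*2/27 = -26/27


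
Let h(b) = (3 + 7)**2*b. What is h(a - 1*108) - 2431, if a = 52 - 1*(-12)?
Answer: -6831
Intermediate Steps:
a = 64 (a = 52 + 12 = 64)
h(b) = 100*b (h(b) = 10**2*b = 100*b)
h(a - 1*108) - 2431 = 100*(64 - 1*108) - 2431 = 100*(64 - 108) - 2431 = 100*(-44) - 2431 = -4400 - 2431 = -6831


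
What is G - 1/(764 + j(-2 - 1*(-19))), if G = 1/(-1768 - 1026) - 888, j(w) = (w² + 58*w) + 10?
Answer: -5083721371/5724906 ≈ -888.00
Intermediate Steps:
j(w) = 10 + w² + 58*w
G = -2481073/2794 (G = 1/(-2794) - 888 = -1/2794 - 888 = -2481073/2794 ≈ -888.00)
G - 1/(764 + j(-2 - 1*(-19))) = -2481073/2794 - 1/(764 + (10 + (-2 - 1*(-19))² + 58*(-2 - 1*(-19)))) = -2481073/2794 - 1/(764 + (10 + (-2 + 19)² + 58*(-2 + 19))) = -2481073/2794 - 1/(764 + (10 + 17² + 58*17)) = -2481073/2794 - 1/(764 + (10 + 289 + 986)) = -2481073/2794 - 1/(764 + 1285) = -2481073/2794 - 1/2049 = -5083721371/5724906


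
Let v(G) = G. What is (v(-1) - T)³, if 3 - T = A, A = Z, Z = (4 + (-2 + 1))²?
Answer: 125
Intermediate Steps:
Z = 9 (Z = (4 - 1)² = 3² = 9)
A = 9
T = -6 (T = 3 - 1*9 = 3 - 9 = -6)
(v(-1) - T)³ = (-1 - 1*(-6))³ = (-1 + 6)³ = 5³ = 125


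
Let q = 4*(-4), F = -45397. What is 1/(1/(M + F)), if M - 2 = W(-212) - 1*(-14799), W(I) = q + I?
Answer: -30824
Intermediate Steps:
q = -16
W(I) = -16 + I
M = 14573 (M = 2 + ((-16 - 212) - 1*(-14799)) = 2 + (-228 + 14799) = 2 + 14571 = 14573)
1/(1/(M + F)) = 1/(1/(14573 - 45397)) = 1/(1/(-30824)) = 1/(-1/30824) = -30824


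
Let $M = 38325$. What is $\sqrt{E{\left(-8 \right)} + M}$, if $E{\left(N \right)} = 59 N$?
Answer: $\sqrt{37853} \approx 194.56$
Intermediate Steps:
$\sqrt{E{\left(-8 \right)} + M} = \sqrt{59 \left(-8\right) + 38325} = \sqrt{-472 + 38325} = \sqrt{37853}$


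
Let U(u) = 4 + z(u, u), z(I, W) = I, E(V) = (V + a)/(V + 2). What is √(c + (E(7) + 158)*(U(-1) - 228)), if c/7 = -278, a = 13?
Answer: 2*I*√9499 ≈ 194.93*I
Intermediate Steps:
E(V) = (13 + V)/(2 + V) (E(V) = (V + 13)/(V + 2) = (13 + V)/(2 + V))
c = -1946 (c = 7*(-278) = -1946)
U(u) = 4 + u
√(c + (E(7) + 158)*(U(-1) - 228)) = √(-1946 + ((13 + 7)/(2 + 7) + 158)*((4 - 1) - 228)) = √(-1946 + (20/9 + 158)*(3 - 228)) = √(-1946 + ((⅑)*20 + 158)*(-225)) = √(-1946 + (20/9 + 158)*(-225)) = √(-1946 + (1442/9)*(-225)) = √(-1946 - 36050) = √(-37996) = 2*I*√9499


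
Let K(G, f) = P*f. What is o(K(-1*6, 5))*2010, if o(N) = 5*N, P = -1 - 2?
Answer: -150750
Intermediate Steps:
P = -3
K(G, f) = -3*f
o(K(-1*6, 5))*2010 = (5*(-3*5))*2010 = (5*(-15))*2010 = -75*2010 = -150750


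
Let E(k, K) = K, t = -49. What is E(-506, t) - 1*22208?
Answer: -22257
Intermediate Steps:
E(-506, t) - 1*22208 = -49 - 1*22208 = -49 - 22208 = -22257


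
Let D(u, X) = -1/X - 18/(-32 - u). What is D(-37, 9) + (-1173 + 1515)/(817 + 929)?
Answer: -15344/4365 ≈ -3.5152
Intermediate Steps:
D(-37, 9) + (-1173 + 1515)/(817 + 929) = (-32 - 1*(-37) + 18*9)/(9*(32 - 37)) + (-1173 + 1515)/(817 + 929) = (⅑)*(-32 + 37 + 162)/(-5) + 342/1746 = (⅑)*(-⅕)*167 + 342*(1/1746) = -167/45 + 19/97 = -15344/4365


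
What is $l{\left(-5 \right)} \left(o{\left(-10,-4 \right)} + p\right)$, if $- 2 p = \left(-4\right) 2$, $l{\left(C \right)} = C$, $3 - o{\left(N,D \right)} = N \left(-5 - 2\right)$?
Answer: $315$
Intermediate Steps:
$o{\left(N,D \right)} = 3 + 7 N$ ($o{\left(N,D \right)} = 3 - N \left(-5 - 2\right) = 3 - N \left(-7\right) = 3 - - 7 N = 3 + 7 N$)
$p = 4$ ($p = - \frac{\left(-4\right) 2}{2} = \left(- \frac{1}{2}\right) \left(-8\right) = 4$)
$l{\left(-5 \right)} \left(o{\left(-10,-4 \right)} + p\right) = - 5 \left(\left(3 + 7 \left(-10\right)\right) + 4\right) = - 5 \left(\left(3 - 70\right) + 4\right) = - 5 \left(-67 + 4\right) = \left(-5\right) \left(-63\right) = 315$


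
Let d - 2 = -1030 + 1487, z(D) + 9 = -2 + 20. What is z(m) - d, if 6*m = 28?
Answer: -450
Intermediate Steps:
m = 14/3 (m = (⅙)*28 = 14/3 ≈ 4.6667)
z(D) = 9 (z(D) = -9 + (-2 + 20) = -9 + 18 = 9)
d = 459 (d = 2 + (-1030 + 1487) = 2 + 457 = 459)
z(m) - d = 9 - 1*459 = 9 - 459 = -450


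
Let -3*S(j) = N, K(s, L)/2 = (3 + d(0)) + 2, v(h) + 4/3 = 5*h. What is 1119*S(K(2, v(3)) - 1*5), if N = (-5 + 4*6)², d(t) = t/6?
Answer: -134653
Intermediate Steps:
d(t) = t/6 (d(t) = t*(⅙) = t/6)
N = 361 (N = (-5 + 24)² = 19² = 361)
v(h) = -4/3 + 5*h
K(s, L) = 10 (K(s, L) = 2*((3 + (⅙)*0) + 2) = 2*((3 + 0) + 2) = 2*(3 + 2) = 2*5 = 10)
S(j) = -361/3 (S(j) = -⅓*361 = -361/3)
1119*S(K(2, v(3)) - 1*5) = 1119*(-361/3) = -134653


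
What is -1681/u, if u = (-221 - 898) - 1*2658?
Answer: 1681/3777 ≈ 0.44506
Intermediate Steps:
u = -3777 (u = -1119 - 2658 = -3777)
-1681/u = -1681/(-3777) = -1681*(-1/3777) = 1681/3777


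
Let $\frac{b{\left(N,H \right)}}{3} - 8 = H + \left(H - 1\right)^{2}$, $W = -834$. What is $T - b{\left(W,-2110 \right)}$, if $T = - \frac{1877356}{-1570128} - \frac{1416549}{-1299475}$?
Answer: $- \frac{6816096687845390807}{510085520700} \approx -1.3363 \cdot 10^{7}$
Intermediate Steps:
$T = \frac{1165935109093}{510085520700}$ ($T = \left(-1877356\right) \left(- \frac{1}{1570128}\right) - - \frac{1416549}{1299475} = \frac{469339}{392532} + \frac{1416549}{1299475} = \frac{1165935109093}{510085520700} \approx 2.2858$)
$b{\left(N,H \right)} = 24 + 3 H + 3 \left(-1 + H\right)^{2}$ ($b{\left(N,H \right)} = 24 + 3 \left(H + \left(H - 1\right)^{2}\right) = 24 + 3 \left(H + \left(-1 + H\right)^{2}\right) = 24 + \left(3 H + 3 \left(-1 + H\right)^{2}\right) = 24 + 3 H + 3 \left(-1 + H\right)^{2}$)
$T - b{\left(W,-2110 \right)} = \frac{1165935109093}{510085520700} - \left(27 - -6330 + 3 \left(-2110\right)^{2}\right) = \frac{1165935109093}{510085520700} - \left(27 + 6330 + 3 \cdot 4452100\right) = \frac{1165935109093}{510085520700} - \left(27 + 6330 + 13356300\right) = \frac{1165935109093}{510085520700} - 13362657 = - \frac{6816096687845390807}{510085520700}$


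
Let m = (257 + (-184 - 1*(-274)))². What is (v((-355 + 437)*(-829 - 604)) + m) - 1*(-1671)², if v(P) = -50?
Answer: -2671882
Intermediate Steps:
m = 120409 (m = (257 + (-184 + 274))² = (257 + 90)² = 347² = 120409)
(v((-355 + 437)*(-829 - 604)) + m) - 1*(-1671)² = (-50 + 120409) - 1*(-1671)² = 120359 - 1*2792241 = 120359 - 2792241 = -2671882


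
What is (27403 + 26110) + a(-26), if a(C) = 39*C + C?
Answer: 52473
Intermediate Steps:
a(C) = 40*C
(27403 + 26110) + a(-26) = (27403 + 26110) + 40*(-26) = 53513 - 1040 = 52473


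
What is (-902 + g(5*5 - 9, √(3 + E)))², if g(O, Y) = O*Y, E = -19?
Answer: 809508 - 115456*I ≈ 8.0951e+5 - 1.1546e+5*I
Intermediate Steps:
(-902 + g(5*5 - 9, √(3 + E)))² = (-902 + (5*5 - 9)*√(3 - 19))² = (-902 + (25 - 9)*√(-16))² = (-902 + 16*(4*I))² = (-902 + 64*I)²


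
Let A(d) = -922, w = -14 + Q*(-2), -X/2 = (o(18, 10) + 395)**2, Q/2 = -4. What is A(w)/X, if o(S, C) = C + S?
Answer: 461/178929 ≈ 0.0025764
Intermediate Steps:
Q = -8 (Q = 2*(-4) = -8)
X = -357858 (X = -2*((10 + 18) + 395)**2 = -2*(28 + 395)**2 = -2*423**2 = -2*178929 = -357858)
w = 2 (w = -14 - 8*(-2) = -14 + 16 = 2)
A(w)/X = -922/(-357858) = -922*(-1/357858) = 461/178929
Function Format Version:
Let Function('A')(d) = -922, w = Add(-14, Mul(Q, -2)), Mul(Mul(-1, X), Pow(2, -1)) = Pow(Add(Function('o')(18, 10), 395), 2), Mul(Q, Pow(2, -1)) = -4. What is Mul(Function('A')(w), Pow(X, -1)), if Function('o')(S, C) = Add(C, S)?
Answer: Rational(461, 178929) ≈ 0.0025764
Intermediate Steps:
Q = -8 (Q = Mul(2, -4) = -8)
X = -357858 (X = Mul(-2, Pow(Add(Add(10, 18), 395), 2)) = Mul(-2, Pow(Add(28, 395), 2)) = Mul(-2, Pow(423, 2)) = Mul(-2, 178929) = -357858)
w = 2 (w = Add(-14, Mul(-8, -2)) = Add(-14, 16) = 2)
Mul(Function('A')(w), Pow(X, -1)) = Mul(-922, Pow(-357858, -1)) = Mul(-922, Rational(-1, 357858)) = Rational(461, 178929)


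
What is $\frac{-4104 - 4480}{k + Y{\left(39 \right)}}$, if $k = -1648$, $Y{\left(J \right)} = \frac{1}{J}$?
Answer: $\frac{334776}{64271} \approx 5.2088$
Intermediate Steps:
$\frac{-4104 - 4480}{k + Y{\left(39 \right)}} = \frac{-4104 - 4480}{-1648 + \frac{1}{39}} = - \frac{8584}{-1648 + \frac{1}{39}} = - \frac{8584}{- \frac{64271}{39}} = \left(-8584\right) \left(- \frac{39}{64271}\right) = \frac{334776}{64271}$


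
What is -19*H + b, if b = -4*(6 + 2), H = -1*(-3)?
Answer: -89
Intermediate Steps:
H = 3
b = -32 (b = -4*8 = -32)
-19*H + b = -19*3 - 32 = -57 - 32 = -89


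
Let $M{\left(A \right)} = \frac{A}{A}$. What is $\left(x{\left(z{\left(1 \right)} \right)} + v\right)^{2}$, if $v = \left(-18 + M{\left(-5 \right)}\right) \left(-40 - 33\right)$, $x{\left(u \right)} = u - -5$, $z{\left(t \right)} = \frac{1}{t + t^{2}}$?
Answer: $\frac{6215049}{4} \approx 1.5538 \cdot 10^{6}$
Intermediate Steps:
$M{\left(A \right)} = 1$
$x{\left(u \right)} = 5 + u$ ($x{\left(u \right)} = u + 5 = 5 + u$)
$v = 1241$ ($v = \left(-18 + 1\right) \left(-40 - 33\right) = \left(-17\right) \left(-73\right) = 1241$)
$\left(x{\left(z{\left(1 \right)} \right)} + v\right)^{2} = \left(\left(5 + \frac{1}{1 \left(1 + 1\right)}\right) + 1241\right)^{2} = \left(\left(5 + 1 \cdot \frac{1}{2}\right) + 1241\right)^{2} = \left(\left(5 + \frac{1}{2}\right) + 1241\right)^{2} = \left(\frac{11}{2} + 1241\right)^{2} = \left(\frac{2493}{2}\right)^{2} = \frac{6215049}{4}$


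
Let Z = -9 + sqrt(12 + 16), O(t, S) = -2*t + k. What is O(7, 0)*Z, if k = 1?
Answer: 117 - 26*sqrt(7) ≈ 48.210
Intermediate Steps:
O(t, S) = 1 - 2*t (O(t, S) = -2*t + 1 = 1 - 2*t)
Z = -9 + 2*sqrt(7) (Z = -9 + sqrt(28) = -9 + 2*sqrt(7) ≈ -3.7085)
O(7, 0)*Z = (1 - 2*7)*(-9 + 2*sqrt(7)) = (1 - 14)*(-9 + 2*sqrt(7)) = -13*(-9 + 2*sqrt(7)) = 117 - 26*sqrt(7)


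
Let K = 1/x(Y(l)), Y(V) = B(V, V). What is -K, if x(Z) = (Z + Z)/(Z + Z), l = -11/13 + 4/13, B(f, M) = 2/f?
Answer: -1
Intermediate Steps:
l = -7/13 (l = -11*1/13 + 4*(1/13) = -11/13 + 4/13 = -7/13 ≈ -0.53846)
Y(V) = 2/V
x(Z) = 1 (x(Z) = (2*Z)/((2*Z)) = (2*Z)*(1/(2*Z)) = 1)
K = 1 (K = 1/1 = 1)
-K = -1*1 = -1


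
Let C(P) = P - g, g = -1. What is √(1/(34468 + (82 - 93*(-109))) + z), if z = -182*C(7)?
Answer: I*√2907527078177/44687 ≈ 38.158*I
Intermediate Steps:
C(P) = 1 + P (C(P) = P - 1*(-1) = P + 1 = 1 + P)
z = -1456 (z = -182*(1 + 7) = -182*8 = -1456)
√(1/(34468 + (82 - 93*(-109))) + z) = √(1/(34468 + (82 - 93*(-109))) - 1456) = √(1/(34468 + (82 + 10137)) - 1456) = √(1/(34468 + 10219) - 1456) = √(1/44687 - 1456) = √(-65064271/44687) = I*√2907527078177/44687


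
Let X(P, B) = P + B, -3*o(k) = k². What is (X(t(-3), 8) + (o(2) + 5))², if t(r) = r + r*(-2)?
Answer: 1936/9 ≈ 215.11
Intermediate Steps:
t(r) = -r (t(r) = r - 2*r = -r)
o(k) = -k²/3
X(P, B) = B + P
(X(t(-3), 8) + (o(2) + 5))² = ((8 - 1*(-3)) + (-⅓*2² + 5))² = ((8 + 3) + (-⅓*4 + 5))² = (11 + (-4/3 + 5))² = (11 + 11/3)² = (44/3)² = 1936/9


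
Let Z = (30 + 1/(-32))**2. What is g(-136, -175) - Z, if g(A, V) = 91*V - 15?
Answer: -17242241/1024 ≈ -16838.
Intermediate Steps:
g(A, V) = -15 + 91*V
Z = 919681/1024 (Z = (30 - 1/32)**2 = (959/32)**2 = 919681/1024 ≈ 898.13)
g(-136, -175) - Z = (-15 + 91*(-175)) - 1*919681/1024 = (-15 - 15925) - 919681/1024 = -15940 - 919681/1024 = -17242241/1024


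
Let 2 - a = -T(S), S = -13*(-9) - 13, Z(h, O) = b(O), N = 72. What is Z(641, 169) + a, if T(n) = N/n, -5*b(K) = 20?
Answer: -17/13 ≈ -1.3077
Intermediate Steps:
b(K) = -4 (b(K) = -1/5*20 = -4)
Z(h, O) = -4
S = 104 (S = 117 - 13 = 104)
T(n) = 72/n
a = 35/13 (a = 2 - (-1)*72/104 = 2 - (-1)*72*(1/104) = 2 - (-1)*9/13 = 2 - 1*(-9/13) = 2 + 9/13 = 35/13 ≈ 2.6923)
Z(641, 169) + a = -4 + 35/13 = -17/13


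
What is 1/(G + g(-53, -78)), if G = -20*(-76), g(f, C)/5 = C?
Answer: 1/1130 ≈ 0.00088496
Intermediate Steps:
g(f, C) = 5*C
G = 1520
1/(G + g(-53, -78)) = 1/(1520 + 5*(-78)) = 1/(1520 - 390) = 1/1130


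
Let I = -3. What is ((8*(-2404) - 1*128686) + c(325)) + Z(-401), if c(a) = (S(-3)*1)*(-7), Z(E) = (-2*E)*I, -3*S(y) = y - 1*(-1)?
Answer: -450986/3 ≈ -1.5033e+5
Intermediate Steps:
S(y) = -⅓ - y/3 (S(y) = -(y - 1*(-1))/3 = -(y + 1)/3 = -(1 + y)/3 = -⅓ - y/3)
Z(E) = 6*E (Z(E) = -2*E*(-3) = 6*E)
c(a) = -14/3 (c(a) = ((-⅓ - ⅓*(-3))*1)*(-7) = ((-⅓ + 1)*1)*(-7) = ((⅔)*1)*(-7) = (⅔)*(-7) = -14/3)
((8*(-2404) - 1*128686) + c(325)) + Z(-401) = ((8*(-2404) - 1*128686) - 14/3) + 6*(-401) = ((-19232 - 128686) - 14/3) - 2406 = (-147918 - 14/3) - 2406 = -443768/3 - 2406 = -450986/3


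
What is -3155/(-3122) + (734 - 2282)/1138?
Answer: -621233/1776418 ≈ -0.34971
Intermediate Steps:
-3155/(-3122) + (734 - 2282)/1138 = -3155*(-1/3122) - 1548*1/1138 = 3155/3122 - 774/569 = -621233/1776418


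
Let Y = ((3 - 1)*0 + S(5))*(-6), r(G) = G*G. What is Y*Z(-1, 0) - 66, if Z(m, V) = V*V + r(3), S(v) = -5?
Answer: 204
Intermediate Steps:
r(G) = G²
Z(m, V) = 9 + V² (Z(m, V) = V*V + 3² = V² + 9 = 9 + V²)
Y = 30 (Y = ((3 - 1)*0 - 5)*(-6) = (2*0 - 5)*(-6) = (0 - 5)*(-6) = -5*(-6) = 30)
Y*Z(-1, 0) - 66 = 30*(9 + 0²) - 66 = 30*(9 + 0) - 66 = 30*9 - 66 = 270 - 66 = 204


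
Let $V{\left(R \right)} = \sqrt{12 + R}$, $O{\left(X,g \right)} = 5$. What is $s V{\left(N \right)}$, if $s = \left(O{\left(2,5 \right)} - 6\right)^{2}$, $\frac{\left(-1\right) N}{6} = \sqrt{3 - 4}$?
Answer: $\sqrt{12 - 6 i} \approx 3.5649 - 0.84155 i$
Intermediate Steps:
$N = - 6 i$ ($N = - 6 \sqrt{3 - 4} = - 6 \sqrt{-1} = - 6 i \approx - 6.0 i$)
$s = 1$ ($s = \left(5 - 6\right)^{2} = \left(-1\right)^{2} = 1$)
$s V{\left(N \right)} = 1 \sqrt{12 - 6 i} = \sqrt{12 - 6 i}$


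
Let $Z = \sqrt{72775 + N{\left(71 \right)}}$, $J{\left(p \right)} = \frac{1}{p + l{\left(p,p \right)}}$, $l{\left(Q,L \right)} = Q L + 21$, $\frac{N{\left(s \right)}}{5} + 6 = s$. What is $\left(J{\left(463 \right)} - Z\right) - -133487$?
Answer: $\frac{28680082412}{214853} - 10 \sqrt{731} \approx 1.3322 \cdot 10^{5}$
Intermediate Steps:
$N{\left(s \right)} = -30 + 5 s$
$l{\left(Q,L \right)} = 21 + L Q$ ($l{\left(Q,L \right)} = L Q + 21 = 21 + L Q$)
$J{\left(p \right)} = \frac{1}{21 + p + p^{2}}$ ($J{\left(p \right)} = \frac{1}{p + \left(21 + p p\right)} = \frac{1}{p + \left(21 + p^{2}\right)} = \frac{1}{21 + p + p^{2}}$)
$Z = 10 \sqrt{731}$ ($Z = \sqrt{72775 + \left(-30 + 5 \cdot 71\right)} = \sqrt{72775 + \left(-30 + 355\right)} = \sqrt{72775 + 325} = \sqrt{73100} = 10 \sqrt{731} \approx 270.37$)
$\left(J{\left(463 \right)} - Z\right) - -133487 = \left(\frac{1}{21 + 463 + 463^{2}} - 10 \sqrt{731}\right) - -133487 = \left(\frac{1}{21 + 463 + 214369} - 10 \sqrt{731}\right) + 133487 = \left(\frac{1}{214853} - 10 \sqrt{731}\right) + 133487 = \frac{28680082412}{214853} - 10 \sqrt{731}$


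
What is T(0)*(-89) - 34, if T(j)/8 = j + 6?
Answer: -4306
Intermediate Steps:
T(j) = 48 + 8*j (T(j) = 8*(j + 6) = 8*(6 + j) = 48 + 8*j)
T(0)*(-89) - 34 = (48 + 8*0)*(-89) - 34 = (48 + 0)*(-89) - 34 = 48*(-89) - 34 = -4272 - 34 = -4306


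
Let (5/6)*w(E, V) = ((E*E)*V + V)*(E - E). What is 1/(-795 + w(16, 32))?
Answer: -1/795 ≈ -0.0012579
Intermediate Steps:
w(E, V) = 0 (w(E, V) = 6*(((E*E)*V + V)*(E - E))/5 = 6*((E²*V + V)*0)/5 = 6*((V*E² + V)*0)/5 = 6*((V + V*E²)*0)/5 = (6/5)*0 = 0)
1/(-795 + w(16, 32)) = 1/(-795 + 0) = 1/(-795) = -1/795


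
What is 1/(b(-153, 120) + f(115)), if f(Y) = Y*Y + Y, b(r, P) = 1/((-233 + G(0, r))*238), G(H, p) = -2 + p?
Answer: 92344/1231868959 ≈ 7.4963e-5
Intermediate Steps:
b(r, P) = 1/(238*(-235 + r)) (b(r, P) = 1/((-233 + (-2 + r))*238) = (1/238)/(-235 + r) = 1/(238*(-235 + r)))
f(Y) = Y + Y² (f(Y) = Y² + Y = Y + Y²)
1/(b(-153, 120) + f(115)) = 1/(1/(238*(-235 - 153)) + 115*(1 + 115)) = 1/((1/238)/(-388) + 115*116) = 1/((1/238)*(-1/388) + 13340) = 1/(-1/92344 + 13340) = 1/(1231868959/92344) = 92344/1231868959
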